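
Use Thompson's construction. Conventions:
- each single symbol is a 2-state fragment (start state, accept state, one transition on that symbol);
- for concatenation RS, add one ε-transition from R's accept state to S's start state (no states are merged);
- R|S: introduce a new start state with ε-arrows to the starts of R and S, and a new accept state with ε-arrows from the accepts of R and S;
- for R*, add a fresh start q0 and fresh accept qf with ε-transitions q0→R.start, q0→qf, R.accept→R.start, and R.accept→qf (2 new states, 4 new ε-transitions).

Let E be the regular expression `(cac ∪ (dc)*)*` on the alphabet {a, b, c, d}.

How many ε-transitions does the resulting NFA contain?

Recursing over subexpressions:
Each of the 5 symbol leaves contributes 0 ε-transitions.
  cac : 2 ε-transitions
  dc : 1 ε-transition
  (dc)* : 5 ε-transitions
  cac ∪ (dc)* : 11 ε-transitions
  (cac ∪ (dc)*)* : 15 ε-transitions

15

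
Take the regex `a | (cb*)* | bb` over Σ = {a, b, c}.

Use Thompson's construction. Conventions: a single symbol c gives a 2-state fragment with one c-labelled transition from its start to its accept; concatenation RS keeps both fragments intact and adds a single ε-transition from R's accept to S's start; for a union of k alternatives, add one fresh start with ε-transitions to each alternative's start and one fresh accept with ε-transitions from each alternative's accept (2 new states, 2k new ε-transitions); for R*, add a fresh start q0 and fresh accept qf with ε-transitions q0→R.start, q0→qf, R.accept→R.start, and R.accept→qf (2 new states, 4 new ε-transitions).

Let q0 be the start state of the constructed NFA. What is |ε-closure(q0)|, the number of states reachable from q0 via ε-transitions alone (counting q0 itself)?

Compute the ε-closure size of each fragment's start state recursively; a symbol fragment's start has no outgoing ε-edge, so its closure is just itself (size 1).
  b* → the star's fresh start ε-reaches both the body's start and the fresh accept: |closure| = 2 + 1 = 3
  cb* → same as the first factor's closure: |closure| = 1
  (cb*)* → |closure| = 1 (new start) + 1 (body) + 1 (new accept) = 3
  bb → same as the first factor's closure: |closure| = 1
  a | (cb*)* | bb → new start ε-reaches every alternative's start; at least one alternative accepts ε, so the union's new accept is reached too: |closure| = 1 + 1 + 3 + 1 + 1 = 7

7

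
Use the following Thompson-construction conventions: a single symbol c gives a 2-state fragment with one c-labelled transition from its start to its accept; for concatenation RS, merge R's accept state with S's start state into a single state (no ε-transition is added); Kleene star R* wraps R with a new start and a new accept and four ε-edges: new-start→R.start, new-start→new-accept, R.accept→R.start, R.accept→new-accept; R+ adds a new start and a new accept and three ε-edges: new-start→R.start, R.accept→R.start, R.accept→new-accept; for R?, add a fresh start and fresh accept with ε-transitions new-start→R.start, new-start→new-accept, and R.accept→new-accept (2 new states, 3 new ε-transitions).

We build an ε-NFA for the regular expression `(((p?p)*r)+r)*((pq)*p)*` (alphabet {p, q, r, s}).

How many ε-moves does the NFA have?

By structural recursion:
Each of the 7 symbol leaves contributes 0 ε-transitions.
  p? — 3 ε-transitions
  p?p — 3 ε-transitions
  (p?p)* — 7 ε-transitions
  (p?p)*r — 7 ε-transitions
  ((p?p)*r)+ — 10 ε-transitions
  ((p?p)*r)+r — 10 ε-transitions
  (((p?p)*r)+r)* — 14 ε-transitions
  pq — 0 ε-transitions
  (pq)* — 4 ε-transitions
  (pq)*p — 4 ε-transitions
  ((pq)*p)* — 8 ε-transitions
  (((p?p)*r)+r)*((pq)*p)* — 22 ε-transitions

22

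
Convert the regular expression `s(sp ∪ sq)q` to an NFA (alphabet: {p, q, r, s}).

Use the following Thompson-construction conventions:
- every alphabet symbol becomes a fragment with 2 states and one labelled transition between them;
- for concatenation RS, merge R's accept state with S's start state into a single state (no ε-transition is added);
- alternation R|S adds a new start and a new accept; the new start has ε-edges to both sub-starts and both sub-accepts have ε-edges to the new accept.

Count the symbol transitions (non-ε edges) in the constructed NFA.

6

Bottom-up over the parse tree:
Each of the 6 symbol leaves contributes exactly 1 symbol transition.
  sp — 2 symbol transitions
  sq — 2 symbol transitions
  sp ∪ sq — 4 symbol transitions
  s(sp ∪ sq)q — 6 symbol transitions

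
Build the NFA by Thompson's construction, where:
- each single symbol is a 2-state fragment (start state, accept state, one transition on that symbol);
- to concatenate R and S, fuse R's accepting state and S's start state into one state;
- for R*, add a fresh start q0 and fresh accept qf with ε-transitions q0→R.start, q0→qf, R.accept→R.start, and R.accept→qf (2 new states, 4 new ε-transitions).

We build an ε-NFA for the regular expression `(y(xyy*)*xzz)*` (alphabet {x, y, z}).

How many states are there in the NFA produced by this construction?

Building bottom-up:
Each of the 7 symbol leaves contributes a 2-state fragment.
  y* = 4 states
  xyy* = 6 states
  (xyy*)* = 8 states
  y(xyy*)*xzz = 12 states
  (y(xyy*)*xzz)* = 14 states

14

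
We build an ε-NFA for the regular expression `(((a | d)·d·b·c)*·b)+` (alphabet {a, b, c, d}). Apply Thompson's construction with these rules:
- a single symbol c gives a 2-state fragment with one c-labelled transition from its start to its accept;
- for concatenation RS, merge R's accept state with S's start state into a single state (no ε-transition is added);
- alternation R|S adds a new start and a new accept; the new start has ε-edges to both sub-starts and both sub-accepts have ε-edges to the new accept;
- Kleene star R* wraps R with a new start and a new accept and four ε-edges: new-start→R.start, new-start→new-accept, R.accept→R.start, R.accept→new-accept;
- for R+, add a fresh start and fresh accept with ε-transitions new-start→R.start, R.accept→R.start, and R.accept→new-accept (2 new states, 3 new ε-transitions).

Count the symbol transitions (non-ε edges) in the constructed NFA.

By structural recursion:
Each of the 6 symbol leaves contributes exactly 1 symbol transition.
  a | d — 2 symbol transitions
  (a | d)·d·b·c — 5 symbol transitions
  ((a | d)·d·b·c)* — 5 symbol transitions
  ((a | d)·d·b·c)*·b — 6 symbol transitions
  (((a | d)·d·b·c)*·b)+ — 6 symbol transitions

6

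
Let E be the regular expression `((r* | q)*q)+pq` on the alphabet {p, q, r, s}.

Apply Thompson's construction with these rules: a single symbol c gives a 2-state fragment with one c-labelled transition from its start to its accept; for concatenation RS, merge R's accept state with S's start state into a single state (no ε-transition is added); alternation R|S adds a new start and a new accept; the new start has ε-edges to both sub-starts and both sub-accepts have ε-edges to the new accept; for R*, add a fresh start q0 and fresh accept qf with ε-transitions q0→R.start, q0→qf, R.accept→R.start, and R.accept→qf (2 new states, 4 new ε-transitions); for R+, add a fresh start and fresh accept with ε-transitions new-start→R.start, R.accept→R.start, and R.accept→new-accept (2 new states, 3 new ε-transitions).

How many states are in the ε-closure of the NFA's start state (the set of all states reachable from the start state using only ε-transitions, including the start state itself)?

9

Let C(F) = |ε-closure(F.start)| within fragment F, and note whether F accepts ε. Symbol fragments have C = 1 and do not accept ε. Then:
  r* → C = 1 (new start) + 1 (body) + 1 (new accept) = 3
  r* | q → C = 1 (new start) + (3 + 1) + 1 (new accept, since some branch ε-reaches its own accept) = 6
  (r* | q)* → C = 1 (new start) + 6 (body) + 1 (new accept) = 8
  (r* | q)*q → C = 8 + (1−1) = 8 (closure spills across the concat boundary because the left factor accepts ε)
  ((r* | q)*q)+ → new start ε-reaches only the body's start; the new accept needs a symbol first: C = 1 + 8 = 9
  ((r* | q)*q)+pq → same as the first factor's closure: C = 9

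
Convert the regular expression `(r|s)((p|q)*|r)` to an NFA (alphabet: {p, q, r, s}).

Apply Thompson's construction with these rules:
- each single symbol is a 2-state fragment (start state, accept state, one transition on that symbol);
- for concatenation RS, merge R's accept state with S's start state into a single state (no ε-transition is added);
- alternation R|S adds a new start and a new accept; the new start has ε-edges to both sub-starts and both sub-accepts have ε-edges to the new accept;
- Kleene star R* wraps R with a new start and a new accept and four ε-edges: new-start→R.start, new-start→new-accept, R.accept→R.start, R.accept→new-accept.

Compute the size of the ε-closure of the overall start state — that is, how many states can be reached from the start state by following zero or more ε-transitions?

3

Compute the ε-closure size of each fragment's start state recursively; a symbol fragment's start has no outgoing ε-edge, so its closure is just itself (size 1).
  r|s — new start ε-reaches every alternative's start; none of them accept ε, so the new accept is not reached: |ε-closure| = 1 + 1 + 1 = 3
  p|q — new start ε-reaches every alternative's start; none of them accept ε, so the new accept is not reached: |ε-closure| = 1 + 1 + 1 = 3
  (p|q)* — new start has ε-edges to the inner start and to the new accept, so |ε-closure| = 2 + 3 = 5
  (p|q)*|r — |ε-closure| = 1 (new start) + (5 + 1) + 1 (new accept, since some branch ε-reaches its own accept) = 8
  (r|s)((p|q)*|r) — same as the first factor's closure: |ε-closure| = 3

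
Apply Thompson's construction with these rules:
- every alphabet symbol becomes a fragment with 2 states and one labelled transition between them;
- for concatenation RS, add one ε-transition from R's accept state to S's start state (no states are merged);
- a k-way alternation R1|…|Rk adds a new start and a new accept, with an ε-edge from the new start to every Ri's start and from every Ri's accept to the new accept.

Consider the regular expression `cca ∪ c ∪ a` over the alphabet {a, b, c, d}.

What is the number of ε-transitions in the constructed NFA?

8

Per subexpression:
Each of the 5 symbol leaves contributes 0 ε-transitions.
  cca — 2 ε-transitions
  cca ∪ c ∪ a — 8 ε-transitions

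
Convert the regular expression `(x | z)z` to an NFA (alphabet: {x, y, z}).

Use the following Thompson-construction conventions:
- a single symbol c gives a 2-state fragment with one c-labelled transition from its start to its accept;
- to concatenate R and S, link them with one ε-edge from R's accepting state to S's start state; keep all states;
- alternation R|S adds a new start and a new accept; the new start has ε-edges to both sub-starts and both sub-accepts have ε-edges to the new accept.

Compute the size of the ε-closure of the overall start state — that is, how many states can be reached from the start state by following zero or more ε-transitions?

3

Let C(F) = |ε-closure(F.start)| within fragment F, and note whether F accepts ε. Symbol fragments have C = 1 and do not accept ε. Then:
  x | z → new start ε-reaches every alternative's start; none of them accept ε, so the new accept is not reached: |ε-closure| = 1 + 1 + 1 = 3
  (x | z)z → |ε-closure| equals the left operand's closure size = 3 (its accept is not ε-reachable, so the closure stops there)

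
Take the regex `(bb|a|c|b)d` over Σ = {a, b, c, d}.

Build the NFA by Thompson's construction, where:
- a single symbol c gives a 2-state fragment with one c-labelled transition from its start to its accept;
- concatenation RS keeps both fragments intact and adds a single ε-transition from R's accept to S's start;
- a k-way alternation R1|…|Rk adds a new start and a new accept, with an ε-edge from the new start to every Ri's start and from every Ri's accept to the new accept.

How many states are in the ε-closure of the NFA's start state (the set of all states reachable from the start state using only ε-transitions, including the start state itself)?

5

Compute the ε-closure size of each fragment's start state recursively; a symbol fragment's start has no outgoing ε-edge, so its closure is just itself (size 1).
  bb → |closure| equals the left operand's closure size = 1 (its accept is not ε-reachable, so the closure stops there)
  bb|a|c|b → new start ε-reaches every alternative's start; none of them accept ε, so the new accept is not reached: |closure| = 1 + 1 + 1 + 1 + 1 = 5
  (bb|a|c|b)d → same as the first factor's closure: |closure| = 5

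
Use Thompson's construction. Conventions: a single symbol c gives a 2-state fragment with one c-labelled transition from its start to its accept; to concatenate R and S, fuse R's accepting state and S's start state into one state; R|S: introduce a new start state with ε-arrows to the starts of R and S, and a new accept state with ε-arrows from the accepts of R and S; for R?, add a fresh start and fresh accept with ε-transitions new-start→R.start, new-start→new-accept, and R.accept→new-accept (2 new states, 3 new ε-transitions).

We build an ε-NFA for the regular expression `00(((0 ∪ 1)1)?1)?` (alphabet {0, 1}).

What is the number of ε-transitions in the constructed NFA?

By structural recursion:
Each of the 6 symbol leaves contributes 0 ε-transitions.
  0 ∪ 1 → 4 ε-transitions
  (0 ∪ 1)1 → 4 ε-transitions
  ((0 ∪ 1)1)? → 7 ε-transitions
  ((0 ∪ 1)1)?1 → 7 ε-transitions
  (((0 ∪ 1)1)?1)? → 10 ε-transitions
  00(((0 ∪ 1)1)?1)? → 10 ε-transitions

10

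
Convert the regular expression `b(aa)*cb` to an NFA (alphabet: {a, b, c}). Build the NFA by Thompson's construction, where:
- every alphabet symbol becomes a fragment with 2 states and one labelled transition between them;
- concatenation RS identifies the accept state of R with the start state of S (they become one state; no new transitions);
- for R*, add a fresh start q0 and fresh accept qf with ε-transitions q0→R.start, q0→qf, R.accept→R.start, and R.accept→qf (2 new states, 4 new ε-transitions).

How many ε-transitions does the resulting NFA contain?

Recursing over subexpressions:
Each of the 5 symbol leaves contributes 0 ε-transitions.
  aa → 0 ε-transitions
  (aa)* → 4 ε-transitions
  b(aa)*cb → 4 ε-transitions

4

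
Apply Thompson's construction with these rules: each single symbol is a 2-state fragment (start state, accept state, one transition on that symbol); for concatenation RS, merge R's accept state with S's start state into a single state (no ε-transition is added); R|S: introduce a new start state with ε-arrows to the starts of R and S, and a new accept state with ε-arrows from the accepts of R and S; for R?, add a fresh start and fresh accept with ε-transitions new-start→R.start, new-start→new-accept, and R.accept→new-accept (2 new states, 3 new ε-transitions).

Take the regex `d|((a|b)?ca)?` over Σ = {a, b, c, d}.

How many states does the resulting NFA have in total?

16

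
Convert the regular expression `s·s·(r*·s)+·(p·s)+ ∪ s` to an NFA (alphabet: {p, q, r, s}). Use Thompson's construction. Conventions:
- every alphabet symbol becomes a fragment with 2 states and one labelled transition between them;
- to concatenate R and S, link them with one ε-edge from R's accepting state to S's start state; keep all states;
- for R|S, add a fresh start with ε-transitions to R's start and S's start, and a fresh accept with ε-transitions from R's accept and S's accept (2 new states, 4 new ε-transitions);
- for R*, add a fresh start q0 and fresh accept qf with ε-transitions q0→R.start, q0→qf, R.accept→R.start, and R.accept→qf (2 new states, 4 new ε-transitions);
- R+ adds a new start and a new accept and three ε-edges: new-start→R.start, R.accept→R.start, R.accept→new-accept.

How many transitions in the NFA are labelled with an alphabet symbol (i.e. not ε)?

7

Bottom-up over the parse tree:
Each of the 7 symbol leaves contributes exactly 1 symbol transition.
  r* = 1 symbol transition
  r*·s = 2 symbol transitions
  (r*·s)+ = 2 symbol transitions
  p·s = 2 symbol transitions
  (p·s)+ = 2 symbol transitions
  s·s·(r*·s)+·(p·s)+ = 6 symbol transitions
  s·s·(r*·s)+·(p·s)+ ∪ s = 7 symbol transitions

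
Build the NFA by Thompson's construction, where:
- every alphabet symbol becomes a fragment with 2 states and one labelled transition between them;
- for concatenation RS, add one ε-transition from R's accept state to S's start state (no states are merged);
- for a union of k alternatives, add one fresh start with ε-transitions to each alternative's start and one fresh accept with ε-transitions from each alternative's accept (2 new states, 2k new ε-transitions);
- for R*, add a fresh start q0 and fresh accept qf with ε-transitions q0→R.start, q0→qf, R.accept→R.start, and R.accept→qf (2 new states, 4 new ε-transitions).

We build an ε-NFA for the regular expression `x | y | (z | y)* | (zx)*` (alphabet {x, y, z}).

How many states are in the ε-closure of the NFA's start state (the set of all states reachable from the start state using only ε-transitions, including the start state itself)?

12

Let C(F) = |ε-closure(F.start)| within fragment F, and note whether F accepts ε. Symbol fragments have C = 1 and do not accept ε. Then:
  z | y → new start ε-reaches every alternative's start; none of them accept ε, so the new accept is not reached: |closure| = 1 + 1 + 1 = 3
  (z | y)* → |closure| = 1 (new start) + 3 (body) + 1 (new accept) = 5
  zx → |closure| equals the left operand's closure size = 1 (its accept is not ε-reachable, so the closure stops there)
  (zx)* → the star's fresh start ε-reaches both the body's start and the fresh accept: |closure| = 2 + 1 = 3
  x | y | (z | y)* | (zx)* → |closure| = 1 (new start) + (1 + 1 + 5 + 3) + 1 (new accept, since some branch ε-reaches its own accept) = 12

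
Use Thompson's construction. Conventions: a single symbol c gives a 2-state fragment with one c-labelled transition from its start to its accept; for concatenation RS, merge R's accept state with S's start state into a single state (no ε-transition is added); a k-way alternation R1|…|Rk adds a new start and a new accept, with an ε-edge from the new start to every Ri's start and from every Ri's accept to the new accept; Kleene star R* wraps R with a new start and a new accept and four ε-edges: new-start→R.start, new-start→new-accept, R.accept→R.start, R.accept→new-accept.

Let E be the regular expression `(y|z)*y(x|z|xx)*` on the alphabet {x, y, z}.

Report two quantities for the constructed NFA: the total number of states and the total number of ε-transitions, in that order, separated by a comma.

19, 18

Per subexpression:
Each of the 7 symbol leaves contributes 2 states and 0 ε-transitions.
  y|z : 6 states, 4 ε-transitions
  (y|z)* : 8 states, 8 ε-transitions
  xx : 3 states, 0 ε-transitions
  x|z|xx : 9 states, 6 ε-transitions
  (x|z|xx)* : 11 states, 10 ε-transitions
  (y|z)*y(x|z|xx)* : 19 states, 18 ε-transitions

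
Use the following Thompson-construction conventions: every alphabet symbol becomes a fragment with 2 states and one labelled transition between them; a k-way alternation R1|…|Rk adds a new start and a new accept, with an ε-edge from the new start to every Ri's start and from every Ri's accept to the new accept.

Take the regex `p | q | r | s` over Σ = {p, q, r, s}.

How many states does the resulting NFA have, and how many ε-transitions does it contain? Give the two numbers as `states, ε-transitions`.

10, 8

Building bottom-up:
Each of the 4 symbol leaves contributes 2 states and 0 ε-transitions.
  p | q | r | s — 10 states, 8 ε-transitions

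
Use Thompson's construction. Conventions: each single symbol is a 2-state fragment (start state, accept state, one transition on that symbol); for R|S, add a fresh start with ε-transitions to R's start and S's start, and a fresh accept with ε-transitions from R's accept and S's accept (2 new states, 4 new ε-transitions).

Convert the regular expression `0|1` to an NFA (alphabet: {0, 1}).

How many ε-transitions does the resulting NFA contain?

By structural recursion:
Each of the 2 symbol leaves contributes 0 ε-transitions.
  0|1 → 4 ε-transitions

4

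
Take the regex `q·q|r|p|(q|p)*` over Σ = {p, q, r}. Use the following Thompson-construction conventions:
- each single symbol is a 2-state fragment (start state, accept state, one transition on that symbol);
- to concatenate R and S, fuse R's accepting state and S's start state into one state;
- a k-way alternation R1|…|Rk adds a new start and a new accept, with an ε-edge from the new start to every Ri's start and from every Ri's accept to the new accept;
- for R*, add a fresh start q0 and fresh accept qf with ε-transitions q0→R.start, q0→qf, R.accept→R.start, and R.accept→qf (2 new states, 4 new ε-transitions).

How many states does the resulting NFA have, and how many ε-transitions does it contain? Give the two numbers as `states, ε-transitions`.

Building bottom-up:
Each of the 6 symbol leaves contributes 2 states and 0 ε-transitions.
  q·q — 3 states, 0 ε-transitions
  q|p — 6 states, 4 ε-transitions
  (q|p)* — 8 states, 8 ε-transitions
  q·q|r|p|(q|p)* — 17 states, 16 ε-transitions

17, 16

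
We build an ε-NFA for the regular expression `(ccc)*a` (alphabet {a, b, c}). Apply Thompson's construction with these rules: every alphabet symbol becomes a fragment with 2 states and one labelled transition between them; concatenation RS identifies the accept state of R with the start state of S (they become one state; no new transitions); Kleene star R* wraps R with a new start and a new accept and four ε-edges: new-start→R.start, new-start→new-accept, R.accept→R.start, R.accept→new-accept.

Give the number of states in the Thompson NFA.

7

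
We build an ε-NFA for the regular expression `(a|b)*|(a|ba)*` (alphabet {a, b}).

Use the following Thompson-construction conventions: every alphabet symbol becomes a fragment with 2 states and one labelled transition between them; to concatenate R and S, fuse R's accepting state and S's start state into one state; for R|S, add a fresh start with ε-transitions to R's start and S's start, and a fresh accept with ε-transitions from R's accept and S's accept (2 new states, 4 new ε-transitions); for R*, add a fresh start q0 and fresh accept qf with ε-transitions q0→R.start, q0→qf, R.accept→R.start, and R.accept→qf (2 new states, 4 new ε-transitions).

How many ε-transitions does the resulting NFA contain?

20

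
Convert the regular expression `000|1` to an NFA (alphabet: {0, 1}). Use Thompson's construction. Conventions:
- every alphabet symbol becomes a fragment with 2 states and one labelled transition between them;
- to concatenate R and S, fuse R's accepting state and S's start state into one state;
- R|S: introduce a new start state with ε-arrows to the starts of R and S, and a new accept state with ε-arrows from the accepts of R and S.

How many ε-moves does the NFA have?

4

Per subexpression:
Each of the 4 symbol leaves contributes 0 ε-transitions.
  000 → 0 ε-transitions
  000|1 → 4 ε-transitions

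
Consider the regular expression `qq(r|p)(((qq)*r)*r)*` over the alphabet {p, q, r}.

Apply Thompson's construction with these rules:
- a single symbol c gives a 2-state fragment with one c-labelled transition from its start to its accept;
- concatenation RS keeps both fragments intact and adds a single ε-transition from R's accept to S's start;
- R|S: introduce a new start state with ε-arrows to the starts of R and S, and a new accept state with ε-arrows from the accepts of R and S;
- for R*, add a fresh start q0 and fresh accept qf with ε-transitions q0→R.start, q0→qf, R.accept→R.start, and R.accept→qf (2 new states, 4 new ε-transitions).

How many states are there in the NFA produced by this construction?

24

Building bottom-up:
Each of the 8 symbol leaves contributes a 2-state fragment.
  r|p — 6 states
  qq — 4 states
  (qq)* — 6 states
  (qq)*r — 8 states
  ((qq)*r)* — 10 states
  ((qq)*r)*r — 12 states
  (((qq)*r)*r)* — 14 states
  qq(r|p)(((qq)*r)*r)* — 24 states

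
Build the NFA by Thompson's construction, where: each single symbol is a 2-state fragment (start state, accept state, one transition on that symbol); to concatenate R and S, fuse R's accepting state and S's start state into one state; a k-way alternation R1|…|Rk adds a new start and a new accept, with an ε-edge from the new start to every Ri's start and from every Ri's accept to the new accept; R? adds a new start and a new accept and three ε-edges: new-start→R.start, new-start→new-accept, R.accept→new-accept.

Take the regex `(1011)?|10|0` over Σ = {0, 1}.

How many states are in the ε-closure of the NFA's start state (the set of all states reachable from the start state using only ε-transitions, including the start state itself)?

Compute the ε-closure size of each fragment's start state recursively; a symbol fragment's start has no outgoing ε-edge, so its closure is just itself (size 1).
  1011 — |ε-closure| equals the left operand's closure size = 1 (its accept is not ε-reachable, so the closure stops there)
  (1011)? — new start has ε-edges to the inner start and to the new accept, so |ε-closure| = 2 + 1 = 3
  10 — same as the first factor's closure: |ε-closure| = 1
  (1011)?|10|0 — |ε-closure| = 1 (new start) + (3 + 1 + 1) + 1 (new accept, since some branch ε-reaches its own accept) = 7

7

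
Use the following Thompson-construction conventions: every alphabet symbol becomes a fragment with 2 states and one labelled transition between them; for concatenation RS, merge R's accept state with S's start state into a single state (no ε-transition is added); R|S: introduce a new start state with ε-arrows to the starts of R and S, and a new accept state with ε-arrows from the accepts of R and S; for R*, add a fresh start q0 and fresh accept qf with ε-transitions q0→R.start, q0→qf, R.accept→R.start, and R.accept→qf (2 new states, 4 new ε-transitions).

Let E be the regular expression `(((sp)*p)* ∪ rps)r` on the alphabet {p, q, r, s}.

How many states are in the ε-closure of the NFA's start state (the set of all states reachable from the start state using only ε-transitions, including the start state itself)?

Compute the ε-closure size of each fragment's start state recursively; a symbol fragment's start has no outgoing ε-edge, so its closure is just itself (size 1).
  sp — same as the first factor's closure: |ε-closure| = 1
  (sp)* — |ε-closure| = 1 (new start) + 1 (body) + 1 (new accept) = 3
  (sp)*p — |ε-closure| = 3 + (1−1) = 3 (closure spills across the concat boundary because the left factor accepts ε)
  ((sp)*p)* — new start has ε-edges to the inner start and to the new accept, so |ε-closure| = 2 + 3 = 5
  rps — same as the first factor's closure: |ε-closure| = 1
  ((sp)*p)* ∪ rps — |ε-closure| = 1 (new start) + (5 + 1) + 1 (new accept, since some branch ε-reaches its own accept) = 8
  (((sp)*p)* ∪ rps)r — the left operand accepts ε, so the closure extends into the next operand (the shared merged state is already counted); |ε-closure| = 8 + (1−1) = 8

8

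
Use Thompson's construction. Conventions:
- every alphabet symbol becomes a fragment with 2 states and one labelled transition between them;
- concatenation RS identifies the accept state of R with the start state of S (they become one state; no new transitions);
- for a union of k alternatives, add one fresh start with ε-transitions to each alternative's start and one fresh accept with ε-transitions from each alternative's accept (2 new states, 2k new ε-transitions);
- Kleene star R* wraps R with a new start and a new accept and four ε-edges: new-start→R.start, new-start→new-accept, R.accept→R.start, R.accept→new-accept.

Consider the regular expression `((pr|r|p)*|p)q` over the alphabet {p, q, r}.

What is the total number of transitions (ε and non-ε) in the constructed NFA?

20

By structural recursion:
Each of the 6 symbol leaves contributes 1 transition (1 symbol, 0 ε).
  pr — 2 transitions (2 symbol, 0 ε)
  pr|r|p — 10 transitions (4 symbol, 6 ε)
  (pr|r|p)* — 14 transitions (4 symbol, 10 ε)
  (pr|r|p)*|p — 19 transitions (5 symbol, 14 ε)
  ((pr|r|p)*|p)q — 20 transitions (6 symbol, 14 ε)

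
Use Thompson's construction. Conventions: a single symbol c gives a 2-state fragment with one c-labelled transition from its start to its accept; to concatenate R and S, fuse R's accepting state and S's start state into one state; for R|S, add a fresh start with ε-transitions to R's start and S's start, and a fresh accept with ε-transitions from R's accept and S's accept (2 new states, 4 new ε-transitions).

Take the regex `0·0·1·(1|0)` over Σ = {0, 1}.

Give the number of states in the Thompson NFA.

By structural recursion:
Each of the 5 symbol leaves contributes a 2-state fragment.
  1|0 → 6 states
  0·0·1·(1|0) → 9 states

9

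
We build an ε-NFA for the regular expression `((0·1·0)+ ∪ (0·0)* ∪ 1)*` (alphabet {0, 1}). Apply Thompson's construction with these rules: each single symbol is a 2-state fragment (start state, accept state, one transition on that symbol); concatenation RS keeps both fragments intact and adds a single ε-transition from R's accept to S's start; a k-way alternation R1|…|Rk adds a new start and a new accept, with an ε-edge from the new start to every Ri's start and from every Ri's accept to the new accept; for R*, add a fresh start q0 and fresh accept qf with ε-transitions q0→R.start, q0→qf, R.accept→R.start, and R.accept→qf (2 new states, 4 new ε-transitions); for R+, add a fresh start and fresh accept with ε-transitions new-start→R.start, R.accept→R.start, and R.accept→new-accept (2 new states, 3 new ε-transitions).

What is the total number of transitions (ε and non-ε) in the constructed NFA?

26

Recursing over subexpressions:
Each of the 6 symbol leaves contributes 1 transition (1 symbol, 0 ε).
  0·1·0 : 5 transitions (3 symbol, 2 ε)
  (0·1·0)+ : 8 transitions (3 symbol, 5 ε)
  0·0 : 3 transitions (2 symbol, 1 ε)
  (0·0)* : 7 transitions (2 symbol, 5 ε)
  (0·1·0)+ ∪ (0·0)* ∪ 1 : 22 transitions (6 symbol, 16 ε)
  ((0·1·0)+ ∪ (0·0)* ∪ 1)* : 26 transitions (6 symbol, 20 ε)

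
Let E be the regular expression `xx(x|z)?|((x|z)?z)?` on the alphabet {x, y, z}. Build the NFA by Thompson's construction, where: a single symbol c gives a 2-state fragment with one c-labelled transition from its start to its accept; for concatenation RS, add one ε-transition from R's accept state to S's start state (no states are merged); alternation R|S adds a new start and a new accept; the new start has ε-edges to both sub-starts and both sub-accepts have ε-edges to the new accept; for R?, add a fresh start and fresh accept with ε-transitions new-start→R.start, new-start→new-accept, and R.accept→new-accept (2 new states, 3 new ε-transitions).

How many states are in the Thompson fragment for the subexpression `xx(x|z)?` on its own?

Fragment for `xx(x|z)?`:
Each of the 4 symbol leaves contributes a 2-state fragment.
  x|z → 6 states
  (x|z)? → 8 states
  xx(x|z)? → 12 states

12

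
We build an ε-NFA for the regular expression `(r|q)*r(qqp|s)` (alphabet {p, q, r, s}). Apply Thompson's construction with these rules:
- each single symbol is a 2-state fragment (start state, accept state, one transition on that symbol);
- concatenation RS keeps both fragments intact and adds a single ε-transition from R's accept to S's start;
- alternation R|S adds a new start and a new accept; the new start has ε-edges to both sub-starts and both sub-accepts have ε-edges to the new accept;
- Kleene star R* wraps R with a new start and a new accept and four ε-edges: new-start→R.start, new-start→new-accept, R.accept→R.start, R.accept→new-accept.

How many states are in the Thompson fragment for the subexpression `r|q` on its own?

6

Fragment for `r|q`:
Each of the 2 symbol leaves contributes a 2-state fragment.
  r|q = 6 states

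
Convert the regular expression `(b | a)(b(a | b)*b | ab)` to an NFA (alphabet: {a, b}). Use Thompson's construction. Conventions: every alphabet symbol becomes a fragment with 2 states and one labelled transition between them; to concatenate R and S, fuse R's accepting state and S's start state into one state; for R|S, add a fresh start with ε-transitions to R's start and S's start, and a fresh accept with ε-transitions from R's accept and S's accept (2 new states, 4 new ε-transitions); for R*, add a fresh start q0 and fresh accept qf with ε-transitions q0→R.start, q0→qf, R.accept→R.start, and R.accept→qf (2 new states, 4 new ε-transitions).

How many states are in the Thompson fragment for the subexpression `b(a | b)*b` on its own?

10

Fragment for `b(a | b)*b`:
Each of the 4 symbol leaves contributes a 2-state fragment.
  a | b — 6 states
  (a | b)* — 8 states
  b(a | b)*b — 10 states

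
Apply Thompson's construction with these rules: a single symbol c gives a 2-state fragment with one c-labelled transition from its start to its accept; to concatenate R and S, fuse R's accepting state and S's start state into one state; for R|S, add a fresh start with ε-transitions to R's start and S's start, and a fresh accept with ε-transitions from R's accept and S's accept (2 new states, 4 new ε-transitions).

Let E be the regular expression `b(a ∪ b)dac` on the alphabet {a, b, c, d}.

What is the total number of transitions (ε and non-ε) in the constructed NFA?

Recursing over subexpressions:
Each of the 6 symbol leaves contributes 1 transition (1 symbol, 0 ε).
  a ∪ b → 6 transitions (2 symbol, 4 ε)
  b(a ∪ b)dac → 10 transitions (6 symbol, 4 ε)

10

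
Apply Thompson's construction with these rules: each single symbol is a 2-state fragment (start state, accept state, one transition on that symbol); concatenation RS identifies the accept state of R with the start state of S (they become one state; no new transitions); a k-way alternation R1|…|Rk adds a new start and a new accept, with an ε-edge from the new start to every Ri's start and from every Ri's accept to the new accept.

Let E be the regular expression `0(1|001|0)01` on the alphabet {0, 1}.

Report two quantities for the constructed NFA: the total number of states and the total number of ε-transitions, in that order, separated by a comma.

13, 6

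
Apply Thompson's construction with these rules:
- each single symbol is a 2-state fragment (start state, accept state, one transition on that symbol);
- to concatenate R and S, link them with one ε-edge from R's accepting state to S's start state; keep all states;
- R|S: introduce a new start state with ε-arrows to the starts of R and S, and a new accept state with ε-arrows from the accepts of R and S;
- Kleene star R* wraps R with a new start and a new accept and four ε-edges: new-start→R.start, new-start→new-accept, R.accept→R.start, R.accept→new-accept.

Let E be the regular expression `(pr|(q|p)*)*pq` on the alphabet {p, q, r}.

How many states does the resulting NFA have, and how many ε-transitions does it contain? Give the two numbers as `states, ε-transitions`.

20, 19

Recursing over subexpressions:
Each of the 6 symbol leaves contributes 2 states and 0 ε-transitions.
  pr → 4 states, 1 ε-transition
  q|p → 6 states, 4 ε-transitions
  (q|p)* → 8 states, 8 ε-transitions
  pr|(q|p)* → 14 states, 13 ε-transitions
  (pr|(q|p)*)* → 16 states, 17 ε-transitions
  (pr|(q|p)*)*pq → 20 states, 19 ε-transitions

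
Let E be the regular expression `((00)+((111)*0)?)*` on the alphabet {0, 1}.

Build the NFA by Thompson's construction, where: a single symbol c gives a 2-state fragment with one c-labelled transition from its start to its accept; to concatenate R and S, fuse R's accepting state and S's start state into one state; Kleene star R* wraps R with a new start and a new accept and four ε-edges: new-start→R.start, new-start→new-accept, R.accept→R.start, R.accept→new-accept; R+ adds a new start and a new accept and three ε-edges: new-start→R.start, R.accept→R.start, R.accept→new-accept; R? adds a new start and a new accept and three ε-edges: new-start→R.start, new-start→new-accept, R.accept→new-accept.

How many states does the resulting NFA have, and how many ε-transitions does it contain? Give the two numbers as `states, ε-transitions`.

Bottom-up over the parse tree:
Each of the 6 symbol leaves contributes 2 states and 0 ε-transitions.
  00 = 3 states, 0 ε-transitions
  (00)+ = 5 states, 3 ε-transitions
  111 = 4 states, 0 ε-transitions
  (111)* = 6 states, 4 ε-transitions
  (111)*0 = 7 states, 4 ε-transitions
  ((111)*0)? = 9 states, 7 ε-transitions
  (00)+((111)*0)? = 13 states, 10 ε-transitions
  ((00)+((111)*0)?)* = 15 states, 14 ε-transitions

15, 14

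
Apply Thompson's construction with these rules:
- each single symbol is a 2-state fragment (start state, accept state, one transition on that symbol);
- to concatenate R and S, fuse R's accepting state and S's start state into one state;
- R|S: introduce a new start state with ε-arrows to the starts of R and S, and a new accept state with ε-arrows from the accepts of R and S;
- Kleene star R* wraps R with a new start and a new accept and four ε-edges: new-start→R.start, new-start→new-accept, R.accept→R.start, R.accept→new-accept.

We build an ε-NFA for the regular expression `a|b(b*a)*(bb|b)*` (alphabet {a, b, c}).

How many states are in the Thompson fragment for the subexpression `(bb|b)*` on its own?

Fragment for `(bb|b)*`:
Each of the 3 symbol leaves contributes a 2-state fragment.
  bb : 3 states
  bb|b : 7 states
  (bb|b)* : 9 states

9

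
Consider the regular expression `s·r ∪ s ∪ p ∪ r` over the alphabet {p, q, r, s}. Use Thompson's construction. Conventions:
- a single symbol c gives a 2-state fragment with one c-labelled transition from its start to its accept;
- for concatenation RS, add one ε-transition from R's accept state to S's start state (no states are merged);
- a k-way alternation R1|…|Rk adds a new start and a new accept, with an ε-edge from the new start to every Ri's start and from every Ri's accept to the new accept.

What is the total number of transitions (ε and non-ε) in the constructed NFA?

14

Recursing over subexpressions:
Each of the 5 symbol leaves contributes 1 transition (1 symbol, 0 ε).
  s·r = 3 transitions (2 symbol, 1 ε)
  s·r ∪ s ∪ p ∪ r = 14 transitions (5 symbol, 9 ε)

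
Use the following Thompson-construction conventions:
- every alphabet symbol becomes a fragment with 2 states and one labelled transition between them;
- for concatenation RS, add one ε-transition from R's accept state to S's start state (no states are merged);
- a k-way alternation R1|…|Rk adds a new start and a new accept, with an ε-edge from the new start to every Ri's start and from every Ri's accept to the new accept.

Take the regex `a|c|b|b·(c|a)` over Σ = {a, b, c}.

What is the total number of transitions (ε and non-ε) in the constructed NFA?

Recursing over subexpressions:
Each of the 6 symbol leaves contributes 1 transition (1 symbol, 0 ε).
  c|a : 6 transitions (2 symbol, 4 ε)
  b·(c|a) : 8 transitions (3 symbol, 5 ε)
  a|c|b|b·(c|a) : 19 transitions (6 symbol, 13 ε)

19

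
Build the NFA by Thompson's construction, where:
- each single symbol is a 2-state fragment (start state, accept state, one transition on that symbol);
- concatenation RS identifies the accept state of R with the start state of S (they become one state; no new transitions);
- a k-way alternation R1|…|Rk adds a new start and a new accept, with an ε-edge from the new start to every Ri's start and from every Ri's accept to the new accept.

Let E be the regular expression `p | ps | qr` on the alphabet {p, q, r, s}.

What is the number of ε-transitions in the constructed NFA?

Building bottom-up:
Each of the 5 symbol leaves contributes 0 ε-transitions.
  ps — 0 ε-transitions
  qr — 0 ε-transitions
  p | ps | qr — 6 ε-transitions

6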